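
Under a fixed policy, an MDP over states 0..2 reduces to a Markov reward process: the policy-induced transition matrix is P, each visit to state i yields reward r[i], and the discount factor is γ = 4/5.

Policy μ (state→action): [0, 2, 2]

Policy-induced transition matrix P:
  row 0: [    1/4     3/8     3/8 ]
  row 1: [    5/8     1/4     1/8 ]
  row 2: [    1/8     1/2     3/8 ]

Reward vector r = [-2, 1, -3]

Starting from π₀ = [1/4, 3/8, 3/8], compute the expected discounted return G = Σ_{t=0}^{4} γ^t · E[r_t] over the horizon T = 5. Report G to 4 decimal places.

t=0: π = [0.2500, 0.3750, 0.3750], E[r] = -1.2500, γ^t·E[r] = -1.250000, running G = -1.250000
t=1: π = [0.3438, 0.3750, 0.2813], E[r] = -1.1563, γ^t·E[r] = -0.925000, running G = -2.175000
t=2: π = [0.3555, 0.3633, 0.2813], E[r] = -1.1914, γ^t·E[r] = -0.762500, running G = -2.937500
t=3: π = [0.3511, 0.3647, 0.2842], E[r] = -1.1899, γ^t·E[r] = -0.609250, running G = -3.546750
t=4: π = [0.3513, 0.3649, 0.2838], E[r] = -1.1890, γ^t·E[r] = -0.487025, running G = -4.033775

G = -4.0338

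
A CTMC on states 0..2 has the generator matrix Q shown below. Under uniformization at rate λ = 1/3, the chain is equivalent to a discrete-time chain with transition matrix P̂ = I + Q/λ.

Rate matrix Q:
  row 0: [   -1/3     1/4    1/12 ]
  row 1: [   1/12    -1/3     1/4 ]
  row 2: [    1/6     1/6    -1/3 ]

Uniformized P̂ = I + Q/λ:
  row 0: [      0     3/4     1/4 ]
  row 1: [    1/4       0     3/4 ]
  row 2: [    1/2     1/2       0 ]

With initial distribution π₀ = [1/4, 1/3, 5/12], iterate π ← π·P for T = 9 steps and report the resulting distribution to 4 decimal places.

π = [0.2700, 0.3783, 0.3516]

t=0: π = [0.2500, 0.3333, 0.4167]
t=1: π = [0.2917, 0.3958, 0.3125]
t=2: π = [0.2552, 0.3750, 0.3698]
t=3: π = [0.2786, 0.3763, 0.3451]
t=4: π = [0.2666, 0.3815, 0.3519]
t=5: π = [0.2713, 0.3759, 0.3528]
t=6: π = [0.2704, 0.3799, 0.3498]
t=7: π = [0.2698, 0.3776, 0.3525]
t=8: π = [0.2707, 0.3786, 0.3507]
t=9: π = [0.2700, 0.3783, 0.3516]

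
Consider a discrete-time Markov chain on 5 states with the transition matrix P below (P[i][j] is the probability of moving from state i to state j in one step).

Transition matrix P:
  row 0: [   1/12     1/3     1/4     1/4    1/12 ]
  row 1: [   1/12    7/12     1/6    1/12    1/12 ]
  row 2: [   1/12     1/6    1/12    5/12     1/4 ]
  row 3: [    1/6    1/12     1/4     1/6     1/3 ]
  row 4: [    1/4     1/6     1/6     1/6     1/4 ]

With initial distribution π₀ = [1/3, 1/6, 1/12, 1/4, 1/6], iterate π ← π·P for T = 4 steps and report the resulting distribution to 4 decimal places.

t=0: π = [0.3333, 0.1667, 0.0833, 0.2500, 0.1667]
t=1: π = [0.1319, 0.2708, 0.2083, 0.2014, 0.1875]
t=2: π = [0.1314, 0.2847, 0.1771, 0.2072, 0.1997]
t=3: π = [0.1339, 0.2899, 0.1801, 0.1982, 0.1979]
t=4: π = [0.1328, 0.2933, 0.1793, 0.1987, 0.1959]

π = [0.1328, 0.2933, 0.1793, 0.1987, 0.1959]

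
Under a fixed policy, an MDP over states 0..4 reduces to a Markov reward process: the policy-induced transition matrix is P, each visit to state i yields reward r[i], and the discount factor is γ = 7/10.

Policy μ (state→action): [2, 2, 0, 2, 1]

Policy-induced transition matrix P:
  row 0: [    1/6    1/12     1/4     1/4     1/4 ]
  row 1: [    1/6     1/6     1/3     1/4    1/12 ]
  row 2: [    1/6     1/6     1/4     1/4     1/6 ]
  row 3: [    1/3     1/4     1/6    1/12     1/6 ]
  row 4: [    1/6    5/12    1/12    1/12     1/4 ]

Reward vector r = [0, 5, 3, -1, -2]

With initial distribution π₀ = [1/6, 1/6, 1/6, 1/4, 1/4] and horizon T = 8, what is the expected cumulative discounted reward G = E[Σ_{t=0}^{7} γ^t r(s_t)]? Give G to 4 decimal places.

G = 3.1424

t=0: π = [0.1667, 0.1667, 0.1667, 0.2500, 0.2500], E[r] = 0.5833, γ^t·E[r] = 0.583333, running G = 0.583333
t=1: π = [0.2083, 0.2361, 0.2014, 0.1667, 0.1875], E[r] = 1.2431, γ^t·E[r] = 0.870139, running G = 1.453472
t=2: π = [0.1944, 0.2101, 0.2245, 0.1910, 0.1800], E[r] = 1.1730, γ^t·E[r] = 0.574786, running G = 2.028258
t=3: π = [0.1985, 0.2114, 0.2216, 0.1882, 0.1804], E[r] = 1.1727, γ^t·E[r] = 0.402251, running G = 2.430509
t=4: π = [0.1980, 0.2109, 0.2219, 0.1886, 0.1806], E[r] = 1.1703, γ^t·E[r] = 0.280984, running G = 2.711493
t=5: π = [0.1981, 0.2110, 0.2218, 0.1885, 0.1806], E[r] = 1.1707, γ^t·E[r] = 0.196757, running G = 2.908250
t=6: π = [0.1981, 0.2110, 0.2218, 0.1885, 0.1806], E[r] = 1.1707, γ^t·E[r] = 0.137730, running G = 3.045979
t=7: π = [0.1981, 0.2110, 0.2218, 0.1885, 0.1806], E[r] = 1.1707, γ^t·E[r] = 0.096411, running G = 3.142391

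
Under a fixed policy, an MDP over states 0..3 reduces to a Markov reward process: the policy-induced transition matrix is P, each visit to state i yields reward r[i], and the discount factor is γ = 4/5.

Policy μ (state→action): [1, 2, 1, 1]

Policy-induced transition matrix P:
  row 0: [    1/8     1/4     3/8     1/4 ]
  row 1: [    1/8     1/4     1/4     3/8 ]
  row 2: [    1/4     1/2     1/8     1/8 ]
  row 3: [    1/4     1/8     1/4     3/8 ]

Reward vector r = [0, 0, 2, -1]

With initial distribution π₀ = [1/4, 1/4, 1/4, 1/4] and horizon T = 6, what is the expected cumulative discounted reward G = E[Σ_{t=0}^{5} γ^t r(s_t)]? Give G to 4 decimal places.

t=0: π = [0.2500, 0.2500, 0.2500, 0.2500], E[r] = 0.2500, γ^t·E[r] = 0.250000, running G = 0.250000
t=1: π = [0.1875, 0.2813, 0.2500, 0.2813], E[r] = 0.2188, γ^t·E[r] = 0.175000, running G = 0.425000
t=2: π = [0.1914, 0.2773, 0.2422, 0.2891], E[r] = 0.1953, γ^t·E[r] = 0.125000, running G = 0.550000
t=3: π = [0.1914, 0.2744, 0.2437, 0.2905], E[r] = 0.1968, γ^t·E[r] = 0.100750, running G = 0.650750
t=4: π = [0.1918, 0.2746, 0.2435, 0.2902], E[r] = 0.1968, γ^t·E[r] = 0.080600, running G = 0.731350
t=5: π = [0.1917, 0.2746, 0.2435, 0.2902], E[r] = 0.1969, γ^t·E[r] = 0.064525, running G = 0.795875

G = 0.7959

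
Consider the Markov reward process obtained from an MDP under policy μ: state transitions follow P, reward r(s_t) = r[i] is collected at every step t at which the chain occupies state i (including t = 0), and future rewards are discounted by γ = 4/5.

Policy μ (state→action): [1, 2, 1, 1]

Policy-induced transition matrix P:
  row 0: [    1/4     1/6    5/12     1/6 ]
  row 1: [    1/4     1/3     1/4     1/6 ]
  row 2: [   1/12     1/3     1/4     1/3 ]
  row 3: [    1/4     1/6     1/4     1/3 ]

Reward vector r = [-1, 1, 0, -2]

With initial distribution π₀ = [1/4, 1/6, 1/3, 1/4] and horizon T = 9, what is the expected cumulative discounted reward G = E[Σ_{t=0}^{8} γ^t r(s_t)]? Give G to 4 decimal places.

t=0: π = [0.2500, 0.1667, 0.3333, 0.2500], E[r] = -0.5833, γ^t·E[r] = -0.583333, running G = -0.583333
t=1: π = [0.1944, 0.2500, 0.2917, 0.2639], E[r] = -0.4722, γ^t·E[r] = -0.377778, running G = -0.961111
t=2: π = [0.2014, 0.2569, 0.2824, 0.2593], E[r] = -0.4630, γ^t·E[r] = -0.296296, running G = -1.257407
t=3: π = [0.2029, 0.2566, 0.2836, 0.2569], E[r] = -0.4603, γ^t·E[r] = -0.235654, running G = -1.493062
t=4: π = [0.2027, 0.2567, 0.2838, 0.2568], E[r] = -0.4596, γ^t·E[r] = -0.188234, running G = -1.681295
t=5: π = [0.2027, 0.2568, 0.2838, 0.2568], E[r] = -0.4595, γ^t·E[r] = -0.150559, running G = -1.831854
t=6: π = [0.2027, 0.2568, 0.2838, 0.2568], E[r] = -0.4595, γ^t·E[r] = -0.120445, running G = -1.952300
t=7: π = [0.2027, 0.2568, 0.2838, 0.2568], E[r] = -0.4595, γ^t·E[r] = -0.096356, running G = -2.048655
t=8: π = [0.2027, 0.2568, 0.2838, 0.2568], E[r] = -0.4595, γ^t·E[r] = -0.077085, running G = -2.125740

G = -2.1257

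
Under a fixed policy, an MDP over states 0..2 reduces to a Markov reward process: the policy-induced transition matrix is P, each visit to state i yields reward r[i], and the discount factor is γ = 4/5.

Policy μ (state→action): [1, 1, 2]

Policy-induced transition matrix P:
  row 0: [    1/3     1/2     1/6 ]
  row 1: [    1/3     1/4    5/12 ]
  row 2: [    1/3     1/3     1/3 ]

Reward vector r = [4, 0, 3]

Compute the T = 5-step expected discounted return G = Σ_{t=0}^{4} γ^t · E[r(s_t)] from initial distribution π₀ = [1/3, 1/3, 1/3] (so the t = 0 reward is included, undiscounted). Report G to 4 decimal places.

G = 7.6573

t=0: π = [0.3333, 0.3333, 0.3333], E[r] = 2.3333, γ^t·E[r] = 2.333333, running G = 2.333333
t=1: π = [0.3333, 0.3611, 0.3056], E[r] = 2.2500, γ^t·E[r] = 1.800000, running G = 4.133333
t=2: π = [0.3333, 0.3588, 0.3079], E[r] = 2.2569, γ^t·E[r] = 1.444444, running G = 5.577778
t=3: π = [0.3333, 0.3590, 0.3077], E[r] = 2.2564, γ^t·E[r] = 1.155259, running G = 6.733037
t=4: π = [0.3333, 0.3590, 0.3077], E[r] = 2.2564, γ^t·E[r] = 0.924227, running G = 7.657264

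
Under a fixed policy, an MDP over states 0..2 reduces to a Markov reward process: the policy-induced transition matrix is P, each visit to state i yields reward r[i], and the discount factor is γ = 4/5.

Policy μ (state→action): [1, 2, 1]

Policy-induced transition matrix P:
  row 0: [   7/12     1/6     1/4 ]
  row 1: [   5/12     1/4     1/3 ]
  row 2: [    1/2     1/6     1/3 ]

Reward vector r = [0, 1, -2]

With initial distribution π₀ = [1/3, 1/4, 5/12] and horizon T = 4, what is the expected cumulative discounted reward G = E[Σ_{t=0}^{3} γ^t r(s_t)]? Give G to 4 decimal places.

G = -1.3814

t=0: π = [0.3333, 0.2500, 0.4167], E[r] = -0.5833, γ^t·E[r] = -0.583333, running G = -0.583333
t=1: π = [0.5069, 0.1875, 0.3056], E[r] = -0.4236, γ^t·E[r] = -0.338889, running G = -0.922222
t=2: π = [0.5266, 0.1823, 0.2911], E[r] = -0.3999, γ^t·E[r] = -0.255926, running G = -1.178148
t=3: π = [0.5287, 0.1819, 0.2894], E[r] = -0.3970, γ^t·E[r] = -0.203284, running G = -1.381432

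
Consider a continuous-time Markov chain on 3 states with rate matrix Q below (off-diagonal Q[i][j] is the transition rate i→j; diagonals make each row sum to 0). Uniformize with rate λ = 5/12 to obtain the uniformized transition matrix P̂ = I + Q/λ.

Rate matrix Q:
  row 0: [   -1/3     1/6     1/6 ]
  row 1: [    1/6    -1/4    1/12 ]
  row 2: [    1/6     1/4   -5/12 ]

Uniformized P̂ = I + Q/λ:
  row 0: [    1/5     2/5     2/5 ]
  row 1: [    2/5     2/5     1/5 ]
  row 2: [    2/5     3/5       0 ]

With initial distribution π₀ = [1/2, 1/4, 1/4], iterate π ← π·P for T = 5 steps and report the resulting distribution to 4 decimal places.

π = [0.3333, 0.4442, 0.2225]

t=0: π = [0.5000, 0.2500, 0.2500]
t=1: π = [0.3000, 0.4500, 0.2500]
t=2: π = [0.3400, 0.4500, 0.2100]
t=3: π = [0.3320, 0.4420, 0.2260]
t=4: π = [0.3336, 0.4452, 0.2212]
t=5: π = [0.3333, 0.4442, 0.2225]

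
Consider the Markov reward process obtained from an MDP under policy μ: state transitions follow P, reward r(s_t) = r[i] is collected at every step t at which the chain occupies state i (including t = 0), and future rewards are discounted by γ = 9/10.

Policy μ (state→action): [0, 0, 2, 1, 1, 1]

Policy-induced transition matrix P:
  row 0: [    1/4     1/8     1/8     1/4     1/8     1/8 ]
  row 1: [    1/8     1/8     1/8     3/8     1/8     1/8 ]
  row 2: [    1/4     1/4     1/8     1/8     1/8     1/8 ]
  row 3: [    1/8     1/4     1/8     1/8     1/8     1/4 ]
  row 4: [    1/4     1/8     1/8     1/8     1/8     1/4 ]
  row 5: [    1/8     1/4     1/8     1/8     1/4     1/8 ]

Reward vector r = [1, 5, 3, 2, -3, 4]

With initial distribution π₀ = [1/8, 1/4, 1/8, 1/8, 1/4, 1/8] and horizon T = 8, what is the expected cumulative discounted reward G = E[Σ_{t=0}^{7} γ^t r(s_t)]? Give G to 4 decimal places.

G = 11.6298

t=0: π = [0.1250, 0.2500, 0.1250, 0.1250, 0.2500, 0.1250], E[r] = 1.7500, γ^t·E[r] = 1.750000, running G = 1.750000
t=1: π = [0.1875, 0.1719, 0.1250, 0.2031, 0.1406, 0.1719], E[r] = 2.0938, γ^t·E[r] = 1.884375, running G = 3.634375
t=2: π = [0.1816, 0.1875, 0.1250, 0.1914, 0.1465, 0.1680], E[r] = 2.1094, γ^t·E[r] = 1.708594, running G = 5.342969
t=3: π = [0.1816, 0.1855, 0.1250, 0.1946, 0.1460, 0.1672], E[r] = 2.1045, γ^t·E[r] = 1.534175, running G = 6.877144
t=4: π = [0.1816, 0.1859, 0.1250, 0.1941, 0.1459, 0.1676], E[r] = 2.1066, γ^t·E[r] = 1.382139, running G = 8.259282
t=5: π = [0.1816, 0.1858, 0.1250, 0.1942, 0.1459, 0.1675], E[r] = 2.1062, γ^t·E[r] = 1.243693, running G = 9.502975
t=6: π = [0.1816, 0.1858, 0.1250, 0.1942, 0.1459, 0.1675], E[r] = 2.1063, γ^t·E[r] = 1.119360, running G = 10.622336
t=7: π = [0.1816, 0.1858, 0.1250, 0.1942, 0.1459, 0.1675], E[r] = 2.1063, γ^t·E[r] = 1.007420, running G = 11.629755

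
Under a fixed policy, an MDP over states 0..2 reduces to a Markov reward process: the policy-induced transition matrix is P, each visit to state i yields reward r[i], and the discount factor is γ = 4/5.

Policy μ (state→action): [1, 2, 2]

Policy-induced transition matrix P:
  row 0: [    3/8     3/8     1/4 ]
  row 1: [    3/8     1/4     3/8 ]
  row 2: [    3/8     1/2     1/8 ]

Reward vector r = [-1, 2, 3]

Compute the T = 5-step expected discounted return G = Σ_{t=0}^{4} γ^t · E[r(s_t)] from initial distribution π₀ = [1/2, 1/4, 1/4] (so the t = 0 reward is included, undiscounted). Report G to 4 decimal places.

G = 3.4280

t=0: π = [0.5000, 0.2500, 0.2500], E[r] = 0.7500, γ^t·E[r] = 0.750000, running G = 0.750000
t=1: π = [0.3750, 0.3750, 0.2500], E[r] = 1.1250, γ^t·E[r] = 0.900000, running G = 1.650000
t=2: π = [0.3750, 0.3594, 0.2656], E[r] = 1.1406, γ^t·E[r] = 0.730000, running G = 2.380000
t=3: π = [0.3750, 0.3633, 0.2617], E[r] = 1.1367, γ^t·E[r] = 0.582000, running G = 2.962000
t=4: π = [0.3750, 0.3623, 0.2627], E[r] = 1.1377, γ^t·E[r] = 0.466000, running G = 3.428000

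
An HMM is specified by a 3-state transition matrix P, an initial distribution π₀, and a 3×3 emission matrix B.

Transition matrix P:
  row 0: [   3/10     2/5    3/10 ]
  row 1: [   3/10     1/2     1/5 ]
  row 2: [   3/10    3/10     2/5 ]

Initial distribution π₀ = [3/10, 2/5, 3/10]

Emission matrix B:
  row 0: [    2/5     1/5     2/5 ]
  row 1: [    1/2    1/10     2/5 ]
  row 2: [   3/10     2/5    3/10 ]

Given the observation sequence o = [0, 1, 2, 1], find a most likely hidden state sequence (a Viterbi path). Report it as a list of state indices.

path = [1, 2, 2, 2]

t=0: δ = [1.200e-01, 2.000e-01, 9.000e-02]  (obs o_0=0)
t=1: δ = [1.200e-02, 1.000e-02, 1.600e-02]  ψ = [1, 1, 1]  (obs o_1=1)
t=2: δ = [1.920e-03, 2.000e-03, 1.920e-03]  ψ = [2, 1, 2]  (obs o_2=2)
t=3: δ = [1.200e-04, 1.000e-04, 3.072e-04]  ψ = [1, 1, 2]  (obs o_3=1)
backtrack: best end state = 2; path = [1, 2, 2, 2]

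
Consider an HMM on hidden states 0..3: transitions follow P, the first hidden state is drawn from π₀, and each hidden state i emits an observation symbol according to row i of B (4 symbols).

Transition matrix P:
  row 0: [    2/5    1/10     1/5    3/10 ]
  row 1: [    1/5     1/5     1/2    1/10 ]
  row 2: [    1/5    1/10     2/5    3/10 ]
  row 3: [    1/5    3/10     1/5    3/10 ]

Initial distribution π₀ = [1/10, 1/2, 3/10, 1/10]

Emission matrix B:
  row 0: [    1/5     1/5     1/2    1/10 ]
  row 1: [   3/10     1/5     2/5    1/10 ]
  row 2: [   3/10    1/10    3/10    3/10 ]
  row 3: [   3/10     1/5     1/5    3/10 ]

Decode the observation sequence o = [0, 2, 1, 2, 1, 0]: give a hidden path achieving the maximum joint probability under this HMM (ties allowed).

path = [1, 0, 0, 0, 0, 3]

t=0: δ = [2.000e-02, 1.500e-01, 9.000e-02, 3.000e-02]  (obs o_0=0)
t=1: δ = [1.500e-02, 1.200e-02, 2.250e-02, 5.400e-03]  ψ = [1, 1, 1, 2]  (obs o_1=2)
t=2: δ = [1.200e-03, 4.800e-04, 9.000e-04, 1.350e-03]  ψ = [0, 1, 2, 2]  (obs o_2=1)
t=3: δ = [2.400e-04, 1.620e-04, 1.080e-04, 8.100e-05]  ψ = [0, 3, 2, 3]  (obs o_3=2)
t=4: δ = [1.920e-05, 6.480e-06, 8.100e-06, 1.440e-05]  ψ = [0, 1, 1, 0]  (obs o_4=1)
t=5: δ = [1.536e-06, 1.296e-06, 1.152e-06, 1.728e-06]  ψ = [0, 3, 0, 0]  (obs o_5=0)
backtrack: best end state = 3; path = [1, 0, 0, 0, 0, 3]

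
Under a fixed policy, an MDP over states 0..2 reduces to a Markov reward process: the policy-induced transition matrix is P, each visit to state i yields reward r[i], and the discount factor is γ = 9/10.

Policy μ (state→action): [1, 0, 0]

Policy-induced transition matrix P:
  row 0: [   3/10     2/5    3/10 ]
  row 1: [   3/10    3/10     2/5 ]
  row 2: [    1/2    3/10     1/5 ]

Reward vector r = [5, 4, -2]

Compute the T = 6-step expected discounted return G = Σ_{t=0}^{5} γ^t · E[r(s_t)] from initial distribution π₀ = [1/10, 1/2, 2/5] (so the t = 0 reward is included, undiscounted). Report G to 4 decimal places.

t=0: π = [0.1000, 0.5000, 0.4000], E[r] = 1.7000, γ^t·E[r] = 1.700000, running G = 1.700000
t=1: π = [0.3800, 0.3100, 0.3100], E[r] = 2.5200, γ^t·E[r] = 2.268000, running G = 3.968000
t=2: π = [0.3620, 0.3380, 0.3000], E[r] = 2.5620, γ^t·E[r] = 2.075220, running G = 6.043220
t=3: π = [0.3600, 0.3362, 0.3038], E[r] = 2.5372, γ^t·E[r] = 1.849619, running G = 7.892839
t=4: π = [0.3608, 0.3360, 0.3032], E[r] = 2.5413, γ^t·E[r] = 1.667360, running G = 9.560199
t=5: π = [0.3606, 0.3361, 0.3033], E[r] = 2.5410, γ^t·E[r] = 1.500430, running G = 11.060629

G = 11.0606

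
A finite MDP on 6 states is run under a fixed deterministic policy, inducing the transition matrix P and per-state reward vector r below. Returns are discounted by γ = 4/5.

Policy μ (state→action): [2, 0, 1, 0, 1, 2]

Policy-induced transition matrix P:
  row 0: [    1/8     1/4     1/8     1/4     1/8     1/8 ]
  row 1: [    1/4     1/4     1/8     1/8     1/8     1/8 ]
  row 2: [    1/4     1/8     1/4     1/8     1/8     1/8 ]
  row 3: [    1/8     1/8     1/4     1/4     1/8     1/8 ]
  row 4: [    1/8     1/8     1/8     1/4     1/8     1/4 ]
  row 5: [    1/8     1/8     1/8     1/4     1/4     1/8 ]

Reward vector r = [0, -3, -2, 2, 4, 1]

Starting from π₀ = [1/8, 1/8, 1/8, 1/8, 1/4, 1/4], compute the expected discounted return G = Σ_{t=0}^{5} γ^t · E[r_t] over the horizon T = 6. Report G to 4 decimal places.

t=0: π = [0.1250, 0.1250, 0.1250, 0.1250, 0.2500, 0.2500], E[r] = 0.8750, γ^t·E[r] = 0.875000, running G = 0.875000
t=1: π = [0.1563, 0.1563, 0.1563, 0.2188, 0.1563, 0.1563], E[r] = 0.4375, γ^t·E[r] = 0.350000, running G = 1.225000
t=2: π = [0.1641, 0.1641, 0.1719, 0.2109, 0.1445, 0.1445], E[r] = 0.3086, γ^t·E[r] = 0.197500, running G = 1.422500
t=3: π = [0.1670, 0.1660, 0.1729, 0.2080, 0.1431, 0.1431], E[r] = 0.2876, γ^t·E[r] = 0.147250, running G = 1.569750
t=4: π = [0.1674, 0.1666, 0.1726, 0.2076, 0.1429, 0.1429], E[r] = 0.2846, γ^t·E[r] = 0.116575, running G = 1.686325
t=5: π = [0.1674, 0.1667, 0.1725, 0.2076, 0.1429, 0.1429], E[r] = 0.2842, γ^t·E[r] = 0.093123, running G = 1.779448

G = 1.7794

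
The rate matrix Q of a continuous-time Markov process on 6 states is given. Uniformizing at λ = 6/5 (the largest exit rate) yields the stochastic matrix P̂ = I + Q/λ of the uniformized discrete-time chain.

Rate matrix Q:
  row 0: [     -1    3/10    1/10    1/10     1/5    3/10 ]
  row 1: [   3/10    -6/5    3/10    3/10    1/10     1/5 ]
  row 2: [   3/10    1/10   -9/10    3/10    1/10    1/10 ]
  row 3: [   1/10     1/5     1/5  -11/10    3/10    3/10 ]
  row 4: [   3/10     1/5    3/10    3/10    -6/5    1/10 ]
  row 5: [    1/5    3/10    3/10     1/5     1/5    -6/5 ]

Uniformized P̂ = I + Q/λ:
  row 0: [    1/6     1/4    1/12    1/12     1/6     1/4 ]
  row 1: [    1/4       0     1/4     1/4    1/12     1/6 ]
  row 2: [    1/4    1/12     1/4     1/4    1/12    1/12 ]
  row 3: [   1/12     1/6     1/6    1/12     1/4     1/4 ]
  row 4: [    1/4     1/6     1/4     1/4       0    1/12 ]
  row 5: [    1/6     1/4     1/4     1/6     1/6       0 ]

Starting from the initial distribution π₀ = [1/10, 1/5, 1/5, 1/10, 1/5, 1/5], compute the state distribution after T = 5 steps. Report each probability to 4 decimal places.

π = [0.1924, 0.1526, 0.2032, 0.1764, 0.1301, 0.1454]

t=0: π = [0.1000, 0.2000, 0.2000, 0.1000, 0.2000, 0.2000]
t=1: π = [0.2083, 0.1417, 0.2250, 0.2000, 0.1083, 0.1167]
t=2: π = [0.1896, 0.1514, 0.1986, 0.1722, 0.1347, 0.1535]
t=3: π = [0.1927, 0.1535, 0.2041, 0.1769, 0.1294, 0.1435]
t=4: π = [0.1925, 0.1521, 0.2031, 0.1764, 0.1300, 0.1458]
t=5: π = [0.1924, 0.1526, 0.2032, 0.1764, 0.1301, 0.1454]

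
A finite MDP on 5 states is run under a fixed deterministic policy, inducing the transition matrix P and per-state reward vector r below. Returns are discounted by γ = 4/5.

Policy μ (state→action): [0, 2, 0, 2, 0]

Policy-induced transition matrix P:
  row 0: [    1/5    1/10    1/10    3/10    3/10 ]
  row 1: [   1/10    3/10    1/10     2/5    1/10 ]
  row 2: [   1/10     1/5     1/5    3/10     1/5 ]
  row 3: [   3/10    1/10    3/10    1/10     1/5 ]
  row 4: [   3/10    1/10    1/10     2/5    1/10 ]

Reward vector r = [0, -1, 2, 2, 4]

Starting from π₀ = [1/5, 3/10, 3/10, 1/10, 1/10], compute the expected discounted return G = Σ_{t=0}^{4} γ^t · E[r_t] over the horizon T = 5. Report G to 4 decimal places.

G = 4.4031

t=0: π = [0.2000, 0.3000, 0.3000, 0.1000, 0.1000], E[r] = 0.9000, γ^t·E[r] = 0.900000, running G = 0.900000
t=1: π = [0.1600, 0.1900, 0.1500, 0.3200, 0.1800], E[r] = 1.4700, γ^t·E[r] = 1.176000, running G = 2.076000
t=2: π = [0.2160, 0.1530, 0.1790, 0.2730, 0.1790], E[r] = 1.4670, γ^t·E[r] = 0.938880, running G = 3.014880
t=3: π = [0.2120, 0.1485, 0.1725, 0.2786, 0.1884], E[r] = 1.5073, γ^t·E[r] = 0.771738, running G = 3.786618
t=4: π = [0.2146, 0.1470, 0.1730, 0.2780, 0.1875], E[r] = 1.5050, γ^t·E[r] = 0.616436, running G = 4.403053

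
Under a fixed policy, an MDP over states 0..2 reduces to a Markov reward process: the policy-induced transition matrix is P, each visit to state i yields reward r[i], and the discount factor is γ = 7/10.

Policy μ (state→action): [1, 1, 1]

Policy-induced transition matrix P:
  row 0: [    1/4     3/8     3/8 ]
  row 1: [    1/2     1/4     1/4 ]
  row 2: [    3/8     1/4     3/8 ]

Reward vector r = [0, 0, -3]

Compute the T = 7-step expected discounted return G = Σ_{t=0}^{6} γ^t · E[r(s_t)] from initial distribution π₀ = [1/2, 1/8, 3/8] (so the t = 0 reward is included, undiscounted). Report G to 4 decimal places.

t=0: π = [0.5000, 0.1250, 0.3750], E[r] = -1.1250, γ^t·E[r] = -1.125000, running G = -1.125000
t=1: π = [0.3281, 0.3125, 0.3594], E[r] = -1.0781, γ^t·E[r] = -0.754688, running G = -1.879688
t=2: π = [0.3730, 0.2910, 0.3359], E[r] = -1.0078, γ^t·E[r] = -0.493828, running G = -2.373516
t=3: π = [0.3647, 0.2966, 0.3386], E[r] = -1.0159, γ^t·E[r] = -0.348443, running G = -2.721959
t=4: π = [0.3665, 0.2956, 0.3379], E[r] = -1.0138, γ^t·E[r] = -0.243405, running G = -2.965363
t=5: π = [0.3661, 0.2958, 0.3381], E[r] = -1.0142, γ^t·E[r] = -0.170449, running G = -3.135812
t=6: π = [0.3662, 0.2958, 0.3380], E[r] = -1.0141, γ^t·E[r] = -0.119304, running G = -3.255116

G = -3.2551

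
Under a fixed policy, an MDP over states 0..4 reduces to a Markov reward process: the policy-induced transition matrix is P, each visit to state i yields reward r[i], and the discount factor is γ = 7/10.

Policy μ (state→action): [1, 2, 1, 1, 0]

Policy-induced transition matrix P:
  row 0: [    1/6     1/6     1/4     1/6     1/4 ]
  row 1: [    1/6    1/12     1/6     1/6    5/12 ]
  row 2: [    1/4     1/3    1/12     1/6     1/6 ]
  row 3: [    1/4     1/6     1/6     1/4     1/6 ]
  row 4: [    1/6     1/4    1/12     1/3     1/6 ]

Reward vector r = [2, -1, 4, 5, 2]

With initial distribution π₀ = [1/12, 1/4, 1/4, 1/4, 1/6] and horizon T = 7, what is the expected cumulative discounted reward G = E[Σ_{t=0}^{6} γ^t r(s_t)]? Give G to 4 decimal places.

t=0: π = [0.0833, 0.2500, 0.2500, 0.2500, 0.1667], E[r] = 2.5000, γ^t·E[r] = 2.500000, running G = 2.500000
t=1: π = [0.2083, 0.2014, 0.1389, 0.2153, 0.2361], E[r] = 2.3194, γ^t·E[r] = 1.623611, running G = 4.123611
t=2: π = [0.1962, 0.1927, 0.1528, 0.2240, 0.2344], E[r] = 2.3993, γ^t·E[r] = 1.175660, running G = 5.299271
t=3: π = [0.1981, 0.1956, 0.1508, 0.2244, 0.2312], E[r] = 2.3879, γ^t·E[r] = 0.819042, running G = 6.118312
t=4: π = [0.1979, 0.1948, 0.1513, 0.2239, 0.2321], E[r] = 2.3901, γ^t·E[r] = 0.573865, running G = 6.692177
t=5: π = [0.1979, 0.1950, 0.1512, 0.2240, 0.2319], E[r] = 2.3894, γ^t·E[r] = 0.401591, running G = 7.093768
t=6: π = [0.1979, 0.1949, 0.1512, 0.2240, 0.2319], E[r] = 2.3896, γ^t·E[r] = 0.281133, running G = 7.374901

G = 7.3749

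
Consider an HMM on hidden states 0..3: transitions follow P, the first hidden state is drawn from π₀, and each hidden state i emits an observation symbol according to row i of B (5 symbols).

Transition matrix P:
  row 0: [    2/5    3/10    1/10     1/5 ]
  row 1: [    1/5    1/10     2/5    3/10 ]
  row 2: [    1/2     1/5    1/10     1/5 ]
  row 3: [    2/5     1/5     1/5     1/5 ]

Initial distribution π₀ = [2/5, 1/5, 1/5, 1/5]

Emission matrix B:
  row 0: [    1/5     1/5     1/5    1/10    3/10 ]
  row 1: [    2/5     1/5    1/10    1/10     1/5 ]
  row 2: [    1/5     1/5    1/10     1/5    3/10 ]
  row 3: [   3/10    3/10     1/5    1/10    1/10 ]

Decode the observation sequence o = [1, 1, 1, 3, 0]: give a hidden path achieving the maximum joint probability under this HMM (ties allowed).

t=0: δ = [8.000e-02, 4.000e-02, 4.000e-02, 6.000e-02]  (obs o_0=1)
t=1: δ = [6.400e-03, 4.800e-03, 3.200e-03, 4.800e-03]  ψ = [0, 0, 1, 0]  (obs o_1=1)
t=2: δ = [5.120e-04, 3.840e-04, 3.840e-04, 4.320e-04]  ψ = [0, 0, 1, 1]  (obs o_2=1)
t=3: δ = [2.048e-05, 1.536e-05, 3.072e-05, 1.152e-05]  ψ = [0, 0, 1, 1]  (obs o_3=3)
t=4: δ = [3.072e-06, 2.458e-06, 1.229e-06, 1.843e-06]  ψ = [2, 0, 1, 2]  (obs o_4=0)
backtrack: best end state = 0; path = [0, 0, 1, 2, 0]

path = [0, 0, 1, 2, 0]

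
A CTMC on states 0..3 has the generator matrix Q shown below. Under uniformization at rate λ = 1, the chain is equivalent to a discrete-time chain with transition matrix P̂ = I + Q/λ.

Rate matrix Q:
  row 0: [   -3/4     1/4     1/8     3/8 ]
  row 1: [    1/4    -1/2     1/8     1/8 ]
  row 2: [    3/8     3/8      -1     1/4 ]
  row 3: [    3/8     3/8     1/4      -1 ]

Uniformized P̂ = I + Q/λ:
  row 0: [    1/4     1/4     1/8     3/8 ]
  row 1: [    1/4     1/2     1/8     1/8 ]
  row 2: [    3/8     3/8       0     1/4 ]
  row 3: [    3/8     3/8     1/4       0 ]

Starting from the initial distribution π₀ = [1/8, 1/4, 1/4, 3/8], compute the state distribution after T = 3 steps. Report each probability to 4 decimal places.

t=0: π = [0.1250, 0.2500, 0.2500, 0.3750]
t=1: π = [0.3281, 0.3906, 0.1406, 0.1406]
t=2: π = [0.2852, 0.3828, 0.1250, 0.2070]
t=3: π = [0.2915, 0.3872, 0.1353, 0.1860]

π = [0.2915, 0.3872, 0.1353, 0.1860]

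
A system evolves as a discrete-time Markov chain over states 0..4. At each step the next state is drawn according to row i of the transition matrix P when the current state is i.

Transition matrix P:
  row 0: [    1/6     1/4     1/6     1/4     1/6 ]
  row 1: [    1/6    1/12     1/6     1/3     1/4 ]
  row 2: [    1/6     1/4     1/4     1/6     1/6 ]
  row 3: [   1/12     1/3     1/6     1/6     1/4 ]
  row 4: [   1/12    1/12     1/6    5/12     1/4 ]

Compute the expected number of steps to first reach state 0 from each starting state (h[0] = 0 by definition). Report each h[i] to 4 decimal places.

First-step conditioning: h[0] = 0; for i ≠ 0, h[i] = 1 + Σ_k P[i][k]·h[k].
  h[1] = 1 + 1/12·h[1] + 1/6·h[2] + 1/3·h[3] + 1/4·h[4]
  h[2] = 1 + 1/4·h[1] + 1/4·h[2] + 1/6·h[3] + 1/6·h[4]
  h[3] = 1 + 1/3·h[1] + 1/6·h[2] + 1/6·h[3] + 1/4·h[4]
  h[4] = 1 + 1/12·h[1] + 1/6·h[2] + 5/12·h[3] + 1/4·h[4]
Solving the 4×4 linear system over states ≠ 0 gives exactly h = [0, 1056/131, 7236/917, 7920/917, 8052/917] (h[0] = 0 is the target).

h = [0.0000, 8.0611, 7.8909, 8.6369, 8.7808]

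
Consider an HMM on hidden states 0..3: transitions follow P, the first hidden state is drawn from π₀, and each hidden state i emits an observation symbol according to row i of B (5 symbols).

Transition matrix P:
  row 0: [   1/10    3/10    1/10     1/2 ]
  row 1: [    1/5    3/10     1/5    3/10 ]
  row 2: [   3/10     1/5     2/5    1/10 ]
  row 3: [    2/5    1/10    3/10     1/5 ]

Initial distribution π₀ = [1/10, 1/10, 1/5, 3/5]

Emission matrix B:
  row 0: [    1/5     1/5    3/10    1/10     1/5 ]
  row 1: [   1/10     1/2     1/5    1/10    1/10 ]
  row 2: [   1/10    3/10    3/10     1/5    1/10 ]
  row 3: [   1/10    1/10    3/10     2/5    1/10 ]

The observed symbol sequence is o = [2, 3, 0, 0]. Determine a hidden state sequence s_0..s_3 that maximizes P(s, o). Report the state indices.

t=0: δ = [3.000e-02, 2.000e-02, 6.000e-02, 1.800e-01]  (obs o_0=2)
t=1: δ = [7.200e-03, 1.800e-03, 1.080e-02, 1.440e-02]  ψ = [3, 3, 3, 3]  (obs o_1=3)
t=2: δ = [1.152e-03, 2.160e-04, 4.320e-04, 3.600e-04]  ψ = [3, 0, 2, 0]  (obs o_2=0)
t=3: δ = [2.880e-05, 3.456e-05, 1.728e-05, 5.760e-05]  ψ = [3, 0, 2, 0]  (obs o_3=0)
backtrack: best end state = 3; path = [3, 3, 0, 3]

path = [3, 3, 0, 3]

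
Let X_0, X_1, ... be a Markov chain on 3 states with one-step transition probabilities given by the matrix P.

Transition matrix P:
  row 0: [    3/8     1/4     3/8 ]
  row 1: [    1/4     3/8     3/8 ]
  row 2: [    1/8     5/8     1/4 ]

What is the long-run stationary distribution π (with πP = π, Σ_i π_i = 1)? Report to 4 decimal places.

Balance equations π_j = Σ_i π_i·P[i][j]:
  π_0 = 3/8·π_0 + 1/4·π_1 + 1/8·π_2
  π_1 = 1/4·π_0 + 3/8·π_1 + 5/8·π_2
  normalize: π_0 + π_1 + π_2 = 1
Solving the linear system gives exactly π = [5/21, 3/7, 1/3].

π = [0.2381, 0.4286, 0.3333]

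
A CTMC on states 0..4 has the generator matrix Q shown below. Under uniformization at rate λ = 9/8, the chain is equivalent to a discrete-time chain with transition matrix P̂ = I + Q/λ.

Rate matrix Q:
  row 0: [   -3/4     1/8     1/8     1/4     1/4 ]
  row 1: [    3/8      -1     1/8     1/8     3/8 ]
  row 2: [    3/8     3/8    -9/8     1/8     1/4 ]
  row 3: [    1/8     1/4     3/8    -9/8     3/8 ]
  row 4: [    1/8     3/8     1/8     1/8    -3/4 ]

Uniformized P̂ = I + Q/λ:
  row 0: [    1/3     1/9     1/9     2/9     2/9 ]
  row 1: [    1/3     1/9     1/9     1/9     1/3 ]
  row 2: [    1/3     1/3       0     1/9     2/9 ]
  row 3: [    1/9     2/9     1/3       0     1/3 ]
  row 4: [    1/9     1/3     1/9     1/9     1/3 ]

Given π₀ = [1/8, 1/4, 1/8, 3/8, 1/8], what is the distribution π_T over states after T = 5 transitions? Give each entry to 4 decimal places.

t=0: π = [0.1250, 0.2500, 0.1250, 0.3750, 0.1250]
t=1: π = [0.2222, 0.2083, 0.1806, 0.0833, 0.3056]
t=2: π = [0.2469, 0.2284, 0.1096, 0.1265, 0.2886]
t=3: π = [0.2411, 0.2136, 0.1271, 0.1245, 0.2937]
t=4: π = [0.2404, 0.2184, 0.1247, 0.1241, 0.2924]
t=5: π = [0.2408, 0.2176, 0.1248, 0.1240, 0.2928]

π = [0.2408, 0.2176, 0.1248, 0.1240, 0.2928]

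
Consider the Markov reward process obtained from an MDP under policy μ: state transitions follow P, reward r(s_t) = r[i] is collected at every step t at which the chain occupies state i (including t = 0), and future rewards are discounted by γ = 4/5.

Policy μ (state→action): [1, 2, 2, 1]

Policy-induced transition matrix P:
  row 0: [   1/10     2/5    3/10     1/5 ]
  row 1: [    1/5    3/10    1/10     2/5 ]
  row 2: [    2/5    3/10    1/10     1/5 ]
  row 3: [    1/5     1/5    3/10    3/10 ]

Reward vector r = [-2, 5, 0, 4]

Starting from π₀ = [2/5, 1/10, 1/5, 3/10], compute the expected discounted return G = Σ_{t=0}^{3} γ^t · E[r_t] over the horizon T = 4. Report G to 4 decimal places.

G = 5.1286

t=0: π = [0.4000, 0.1000, 0.2000, 0.3000], E[r] = 0.9000, γ^t·E[r] = 0.900000, running G = 0.900000
t=1: π = [0.2000, 0.3100, 0.2400, 0.2500], E[r] = 2.1500, γ^t·E[r] = 1.720000, running G = 2.620000
t=2: π = [0.2280, 0.2950, 0.1900, 0.2870], E[r] = 2.1670, γ^t·E[r] = 1.386880, running G = 4.006880
t=3: π = [0.2152, 0.2941, 0.2030, 0.2877], E[r] = 2.1909, γ^t·E[r] = 1.121741, running G = 5.128621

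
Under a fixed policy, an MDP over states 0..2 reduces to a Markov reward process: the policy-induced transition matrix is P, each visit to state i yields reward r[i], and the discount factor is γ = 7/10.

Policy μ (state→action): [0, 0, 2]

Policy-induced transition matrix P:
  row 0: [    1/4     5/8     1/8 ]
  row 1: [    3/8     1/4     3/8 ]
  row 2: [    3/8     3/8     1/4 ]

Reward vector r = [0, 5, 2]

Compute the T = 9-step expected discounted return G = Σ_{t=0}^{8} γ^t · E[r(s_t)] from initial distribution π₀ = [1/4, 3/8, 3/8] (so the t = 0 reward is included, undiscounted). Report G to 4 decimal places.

t=0: π = [0.2500, 0.3750, 0.3750], E[r] = 2.6250, γ^t·E[r] = 2.625000, running G = 2.625000
t=1: π = [0.3438, 0.3906, 0.2656], E[r] = 2.4844, γ^t·E[r] = 1.739063, running G = 4.364063
t=2: π = [0.3320, 0.4121, 0.2559], E[r] = 2.5723, γ^t·E[r] = 1.260410, running G = 5.624473
t=3: π = [0.3335, 0.4065, 0.2600], E[r] = 2.5525, γ^t·E[r] = 0.875504, running G = 6.499977
t=4: π = [0.3333, 0.4076, 0.2591], E[r] = 2.5561, γ^t·E[r] = 0.613710, running G = 7.113687
t=5: π = [0.3333, 0.4074, 0.2593], E[r] = 2.5555, γ^t·E[r] = 0.429499, running G = 7.543186
t=6: π = [0.3333, 0.4074, 0.2593], E[r] = 2.5556, γ^t·E[r] = 0.300660, running G = 7.843846
t=7: π = [0.3333, 0.4074, 0.2593], E[r] = 2.5556, γ^t·E[r] = 0.210461, running G = 8.054307
t=8: π = [0.3333, 0.4074, 0.2593], E[r] = 2.5556, γ^t·E[r] = 0.147323, running G = 8.201630

G = 8.2016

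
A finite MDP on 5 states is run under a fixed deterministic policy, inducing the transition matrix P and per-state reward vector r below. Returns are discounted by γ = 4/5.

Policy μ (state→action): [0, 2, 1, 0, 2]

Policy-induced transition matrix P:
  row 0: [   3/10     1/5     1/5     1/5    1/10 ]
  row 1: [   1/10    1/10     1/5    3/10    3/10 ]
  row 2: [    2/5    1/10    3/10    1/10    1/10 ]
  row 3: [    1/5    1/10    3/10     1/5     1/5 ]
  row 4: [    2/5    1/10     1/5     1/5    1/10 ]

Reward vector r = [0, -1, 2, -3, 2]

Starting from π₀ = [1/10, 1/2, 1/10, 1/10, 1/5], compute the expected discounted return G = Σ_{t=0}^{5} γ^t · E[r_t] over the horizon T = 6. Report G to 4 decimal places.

t=0: π = [0.1000, 0.5000, 0.1000, 0.1000, 0.2000], E[r] = -0.2000, γ^t·E[r] = -0.200000, running G = -0.200000
t=1: π = [0.2200, 0.1100, 0.2200, 0.2400, 0.2100], E[r] = 0.0300, γ^t·E[r] = 0.024000, running G = -0.176000
t=2: π = [0.2970, 0.1220, 0.2460, 0.1890, 0.1460], E[r] = 0.0950, γ^t·E[r] = 0.060800, running G = -0.115200
t=3: π = [0.2959, 0.1297, 0.2435, 0.1876, 0.1433], E[r] = 0.0811, γ^t·E[r] = 0.041523, running G = -0.073677
t=4: π = [0.2940, 0.1296, 0.2431, 0.1886, 0.1447], E[r] = 0.0802, γ^t·E[r] = 0.032838, running G = -0.040839
t=5: π = [0.2940, 0.1294, 0.2432, 0.1886, 0.1448], E[r] = 0.0806, γ^t·E[r] = 0.026399, running G = -0.014440

G = -0.0144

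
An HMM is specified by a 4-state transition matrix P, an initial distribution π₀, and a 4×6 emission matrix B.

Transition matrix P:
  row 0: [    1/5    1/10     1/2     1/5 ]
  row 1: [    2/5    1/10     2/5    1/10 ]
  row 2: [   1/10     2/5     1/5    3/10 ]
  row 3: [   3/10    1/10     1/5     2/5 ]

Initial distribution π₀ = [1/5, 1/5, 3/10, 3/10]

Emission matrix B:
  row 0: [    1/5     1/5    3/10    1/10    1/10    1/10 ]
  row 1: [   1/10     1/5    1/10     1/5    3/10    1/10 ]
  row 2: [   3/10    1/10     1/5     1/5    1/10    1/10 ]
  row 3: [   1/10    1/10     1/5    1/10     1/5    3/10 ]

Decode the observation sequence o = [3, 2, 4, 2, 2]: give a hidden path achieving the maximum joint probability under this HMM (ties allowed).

t=0: δ = [2.000e-02, 4.000e-02, 6.000e-02, 3.000e-02]  (obs o_0=3)
t=1: δ = [4.800e-03, 2.400e-03, 3.200e-03, 3.600e-03]  ψ = [1, 2, 1, 2]  (obs o_1=2)
t=2: δ = [1.080e-04, 3.840e-04, 2.400e-04, 2.880e-04]  ψ = [3, 2, 0, 3]  (obs o_2=4)
t=3: δ = [4.608e-05, 9.600e-06, 3.072e-05, 2.304e-05]  ψ = [1, 2, 1, 3]  (obs o_3=2)
t=4: δ = [2.765e-06, 1.229e-06, 4.608e-06, 1.843e-06]  ψ = [0, 2, 0, 0]  (obs o_4=2)
backtrack: best end state = 2; path = [1, 2, 1, 0, 2]

path = [1, 2, 1, 0, 2]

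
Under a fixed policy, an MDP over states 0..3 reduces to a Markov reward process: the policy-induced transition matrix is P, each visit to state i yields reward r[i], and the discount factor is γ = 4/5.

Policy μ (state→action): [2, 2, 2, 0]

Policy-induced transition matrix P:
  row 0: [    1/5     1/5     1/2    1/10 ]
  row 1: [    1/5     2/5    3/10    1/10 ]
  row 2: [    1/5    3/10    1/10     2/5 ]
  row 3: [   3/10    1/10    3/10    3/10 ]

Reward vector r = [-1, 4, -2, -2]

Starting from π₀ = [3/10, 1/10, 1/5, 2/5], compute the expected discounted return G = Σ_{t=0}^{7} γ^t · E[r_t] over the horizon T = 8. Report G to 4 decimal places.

G = -2.1496

t=0: π = [0.3000, 0.1000, 0.2000, 0.4000], E[r] = -1.1000, γ^t·E[r] = -1.100000, running G = -1.100000
t=1: π = [0.2400, 0.2000, 0.3200, 0.2400], E[r] = -0.5600, γ^t·E[r] = -0.448000, running G = -1.548000
t=2: π = [0.2240, 0.2480, 0.2840, 0.2440], E[r] = -0.2880, γ^t·E[r] = -0.184320, running G = -1.732320
t=3: π = [0.2244, 0.2536, 0.2880, 0.2340], E[r] = -0.2540, γ^t·E[r] = -0.130048, running G = -1.862368
t=4: π = [0.2234, 0.2561, 0.2873, 0.2332], E[r] = -0.2399, γ^t·E[r] = -0.098255, running G = -1.960623
t=5: π = [0.2233, 0.2566, 0.2872, 0.2328], E[r] = -0.2369, γ^t·E[r] = -0.077623, running G = -2.038246
t=6: π = [0.2233, 0.2568, 0.2872, 0.2327], E[r] = -0.2361, γ^t·E[r] = -0.061897, running G = -2.100144
t=7: π = [0.2233, 0.2568, 0.2872, 0.2327], E[r] = -0.2359, γ^t·E[r] = -0.049475, running G = -2.149618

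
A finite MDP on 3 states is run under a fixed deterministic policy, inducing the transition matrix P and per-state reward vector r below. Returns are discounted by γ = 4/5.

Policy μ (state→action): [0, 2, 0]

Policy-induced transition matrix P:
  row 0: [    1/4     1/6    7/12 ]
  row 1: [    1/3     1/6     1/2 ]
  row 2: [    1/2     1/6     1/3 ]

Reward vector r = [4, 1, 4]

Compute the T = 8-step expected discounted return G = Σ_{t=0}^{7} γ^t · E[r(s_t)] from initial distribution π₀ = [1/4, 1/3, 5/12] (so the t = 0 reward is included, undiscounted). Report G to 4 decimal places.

t=0: π = [0.2500, 0.3333, 0.4167], E[r] = 3.0000, γ^t·E[r] = 3.000000, running G = 3.000000
t=1: π = [0.3819, 0.1667, 0.4514], E[r] = 3.5000, γ^t·E[r] = 2.800000, running G = 5.800000
t=2: π = [0.3767, 0.1667, 0.4566], E[r] = 3.5000, γ^t·E[r] = 2.240000, running G = 8.040000
t=3: π = [0.3780, 0.1667, 0.4553], E[r] = 3.5000, γ^t·E[r] = 1.792000, running G = 9.832000
t=4: π = [0.3777, 0.1667, 0.4556], E[r] = 3.5000, γ^t·E[r] = 1.433600, running G = 11.265600
t=5: π = [0.3778, 0.1667, 0.4555], E[r] = 3.5000, γ^t·E[r] = 1.146880, running G = 12.412480
t=6: π = [0.3778, 0.1667, 0.4556], E[r] = 3.5000, γ^t·E[r] = 0.917504, running G = 13.329984
t=7: π = [0.3778, 0.1667, 0.4556], E[r] = 3.5000, γ^t·E[r] = 0.734003, running G = 14.063987

G = 14.0640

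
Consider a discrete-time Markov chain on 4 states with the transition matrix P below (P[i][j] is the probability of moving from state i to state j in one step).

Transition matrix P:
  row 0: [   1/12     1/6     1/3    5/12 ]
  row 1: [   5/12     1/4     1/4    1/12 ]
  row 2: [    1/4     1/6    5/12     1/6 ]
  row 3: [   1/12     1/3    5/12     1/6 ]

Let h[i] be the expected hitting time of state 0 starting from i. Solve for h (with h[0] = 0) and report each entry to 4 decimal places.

h = [0.0000, 3.1005, 3.8469, 4.3636]

First-step conditioning: h[0] = 0; for i ≠ 0, h[i] = 1 + Σ_k P[i][k]·h[k].
  h[1] = 1 + 1/4·h[1] + 1/4·h[2] + 1/12·h[3]
  h[2] = 1 + 1/6·h[1] + 5/12·h[2] + 1/6·h[3]
  h[3] = 1 + 1/3·h[1] + 5/12·h[2] + 1/6·h[3]
Solving the 3×3 linear system over states ≠ 0 gives exactly h = [0, 648/209, 804/209, 48/11] (h[0] = 0 is the target).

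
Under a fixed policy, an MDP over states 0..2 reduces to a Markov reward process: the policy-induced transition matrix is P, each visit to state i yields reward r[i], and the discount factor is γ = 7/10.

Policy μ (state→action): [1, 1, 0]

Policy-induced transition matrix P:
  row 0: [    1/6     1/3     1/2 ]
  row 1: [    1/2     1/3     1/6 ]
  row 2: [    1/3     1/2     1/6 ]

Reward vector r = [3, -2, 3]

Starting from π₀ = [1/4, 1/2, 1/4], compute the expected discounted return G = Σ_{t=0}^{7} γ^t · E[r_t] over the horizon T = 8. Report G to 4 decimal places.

t=0: π = [0.2500, 0.5000, 0.2500], E[r] = 0.5000, γ^t·E[r] = 0.500000, running G = 0.500000
t=1: π = [0.3750, 0.3750, 0.2500], E[r] = 1.1250, γ^t·E[r] = 0.787500, running G = 1.287500
t=2: π = [0.3333, 0.3750, 0.2917], E[r] = 1.1250, γ^t·E[r] = 0.551250, running G = 1.838750
t=3: π = [0.3403, 0.3819, 0.2778], E[r] = 1.0903, γ^t·E[r] = 0.373965, running G = 2.212715
t=4: π = [0.3403, 0.3796, 0.2801], E[r] = 1.1019, γ^t·E[r] = 0.264555, running G = 2.477270
t=5: π = [0.3399, 0.3800, 0.2801], E[r] = 1.0999, γ^t·E[r] = 0.184864, running G = 2.662134
t=6: π = [0.3400, 0.3800, 0.2800], E[r] = 1.0999, γ^t·E[r] = 0.129405, running G = 2.791539
t=7: π = [0.3400, 0.3800, 0.2800], E[r] = 1.1000, γ^t·E[r] = 0.090592, running G = 2.882131

G = 2.8821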